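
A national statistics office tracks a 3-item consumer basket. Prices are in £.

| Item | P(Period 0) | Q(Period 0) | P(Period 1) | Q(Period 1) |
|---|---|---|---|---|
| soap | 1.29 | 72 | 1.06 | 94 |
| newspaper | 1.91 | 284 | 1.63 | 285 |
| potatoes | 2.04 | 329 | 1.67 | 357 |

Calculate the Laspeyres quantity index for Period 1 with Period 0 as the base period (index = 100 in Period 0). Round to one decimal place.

Laspeyres quantity index uses base-period prices as weights.
ΣP(Period 0)·Q(Period 1) = 1.29×94 + 1.91×285 + 2.04×357 = 121.26 + 544.35 + 728.28 = 1393.89
ΣP(Period 0)·Q(Period 0) = 1.29×72 + 1.91×284 + 2.04×329 = 92.88 + 542.44 + 671.16 = 1306.48
Index = 1393.89 / 1306.48 × 100 = 106.6905

106.7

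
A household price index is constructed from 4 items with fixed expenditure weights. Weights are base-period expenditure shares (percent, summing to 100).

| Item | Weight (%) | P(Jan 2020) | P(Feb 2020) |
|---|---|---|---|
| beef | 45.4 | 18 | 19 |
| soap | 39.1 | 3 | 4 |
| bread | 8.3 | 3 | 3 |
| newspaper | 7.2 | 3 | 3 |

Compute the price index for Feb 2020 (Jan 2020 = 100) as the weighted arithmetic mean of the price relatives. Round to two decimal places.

beef: 45.4 × (19/18) = 45.4 × 1.055556 = 47.9222
soap: 39.1 × (4/3) = 39.1 × 1.333333 = 52.1333
bread: 8.3 × (3/3) = 8.3 × 1.000000 = 8.3000
newspaper: 7.2 × (3/3) = 7.2 × 1.000000 = 7.2000
Index = Σ wᵢ·(p₁ᵢ/p₀ᵢ) = 47.9222 + 52.1333 + 8.3000 + 7.2000 = 115.5556

115.56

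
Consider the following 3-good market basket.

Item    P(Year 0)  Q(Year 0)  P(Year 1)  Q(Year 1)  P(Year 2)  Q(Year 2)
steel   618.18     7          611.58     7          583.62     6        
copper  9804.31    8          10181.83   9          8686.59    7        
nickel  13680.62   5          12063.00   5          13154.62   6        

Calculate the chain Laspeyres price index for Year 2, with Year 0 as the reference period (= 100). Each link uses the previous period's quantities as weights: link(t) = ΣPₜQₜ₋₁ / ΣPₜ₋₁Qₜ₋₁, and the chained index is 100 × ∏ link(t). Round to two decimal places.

Link Year 0→Year 1:
ΣP(Year 1)Q(Year 0) = 611.58×7 + 10181.83×8 + 12063.00×5 = 4281.06 + 81454.64 + 60315 = 146050.7
ΣP(Year 0)Q(Year 0) = 618.18×7 + 9804.31×8 + 13680.62×5 = 4327.26 + 78434.48 + 68403.1 = 151164.84
link = 146050.7/151164.84 = 0.966168
Link Year 1→Year 2:
ΣP(Year 2)Q(Year 1) = 583.62×7 + 8686.59×9 + 13154.62×5 = 4085.34 + 78179.31 + 65773.1 = 148037.75
ΣP(Year 1)Q(Year 1) = 611.58×7 + 10181.83×9 + 12063.00×5 = 4281.06 + 91636.47 + 60315 = 156232.53
link = 148037.75/156232.53 = 0.947548
Chained index = 100 × 0.966168 × 0.947548 = 91.5491

91.55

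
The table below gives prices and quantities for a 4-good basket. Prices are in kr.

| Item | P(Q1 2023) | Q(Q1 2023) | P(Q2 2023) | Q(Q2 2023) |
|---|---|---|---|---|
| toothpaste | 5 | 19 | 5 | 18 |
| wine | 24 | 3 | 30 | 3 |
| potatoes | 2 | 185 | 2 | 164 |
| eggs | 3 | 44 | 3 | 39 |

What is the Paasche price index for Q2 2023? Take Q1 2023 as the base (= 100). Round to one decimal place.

103.0

Paasche price index uses current-period quantities as weights.
ΣP(Q2 2023)·Q(Q2 2023) = 5×18 + 30×3 + 2×164 + 3×39 = 90 + 90 + 328 + 117 = 625
ΣP(Q1 2023)·Q(Q2 2023) = 5×18 + 24×3 + 2×164 + 3×39 = 90 + 72 + 328 + 117 = 607
Index = 625 / 607 × 100 = 102.9654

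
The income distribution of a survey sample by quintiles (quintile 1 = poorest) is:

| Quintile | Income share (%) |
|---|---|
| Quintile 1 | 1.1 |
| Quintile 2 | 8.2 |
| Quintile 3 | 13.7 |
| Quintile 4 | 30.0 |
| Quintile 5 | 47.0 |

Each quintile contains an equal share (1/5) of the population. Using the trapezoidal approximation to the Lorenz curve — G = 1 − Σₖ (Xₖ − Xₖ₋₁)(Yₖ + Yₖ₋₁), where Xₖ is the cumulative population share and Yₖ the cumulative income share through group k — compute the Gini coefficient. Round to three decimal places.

0.454

Cumulative income shares Yₖ: 0.0110, 0.0930, 0.2300, 0.5300, 1.0000
Σ (Xₖ−Xₖ₋₁)(Yₖ+Yₖ₋₁) = (1/5)(0.0110+0.0000) + (1/5)(0.0930+0.0110) + (1/5)(0.2300+0.0930) + (1/5)(0.5300+0.2300) + (1/5)(1.0000+0.5300)
  = 0.0022 + 0.0208 + 0.0646 + 0.1520 + 0.3060 = 0.5456
G = 1 − 0.5456 = 0.4544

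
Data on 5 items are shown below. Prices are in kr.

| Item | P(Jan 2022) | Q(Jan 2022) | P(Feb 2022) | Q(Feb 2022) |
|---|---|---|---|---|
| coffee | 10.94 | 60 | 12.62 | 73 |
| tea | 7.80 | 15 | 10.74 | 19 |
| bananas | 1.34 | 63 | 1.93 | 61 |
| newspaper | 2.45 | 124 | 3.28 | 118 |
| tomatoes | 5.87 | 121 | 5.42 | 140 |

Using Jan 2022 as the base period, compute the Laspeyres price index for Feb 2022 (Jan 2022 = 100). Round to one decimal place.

112.3

Laspeyres price index uses base-period quantities as weights.
ΣP(Feb 2022)·Q(Jan 2022) = 12.62×60 + 10.74×15 + 1.93×63 + 3.28×124 + 5.42×121 = 757.2 + 161.1 + 121.59 + 406.72 + 655.82 = 2102.43
ΣP(Jan 2022)·Q(Jan 2022) = 10.94×60 + 7.80×15 + 1.34×63 + 2.45×124 + 5.87×121 = 656.4 + 117 + 84.42 + 303.8 + 710.27 = 1871.89
Index = 2102.43 / 1871.89 × 100 = 112.3159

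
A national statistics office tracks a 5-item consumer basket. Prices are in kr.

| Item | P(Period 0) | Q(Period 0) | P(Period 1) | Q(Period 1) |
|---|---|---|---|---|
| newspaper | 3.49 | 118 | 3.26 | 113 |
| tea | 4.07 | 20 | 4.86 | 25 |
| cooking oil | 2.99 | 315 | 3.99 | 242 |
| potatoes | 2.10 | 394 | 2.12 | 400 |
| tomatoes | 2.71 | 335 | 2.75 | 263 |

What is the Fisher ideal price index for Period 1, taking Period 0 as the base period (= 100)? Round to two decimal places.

Laspeyres component (base-period weights):
ΣP(Period 1)Q(Period 0) = 3.26×118 + 4.86×20 + 3.99×315 + 2.12×394 + 2.75×335 = 384.68 + 97.2 + 1256.85 + 835.28 + 921.25 = 3495.26
ΣP(Period 0)Q(Period 0) = 3.49×118 + 4.07×20 + 2.99×315 + 2.10×394 + 2.71×335 = 411.82 + 81.4 + 941.85 + 827.4 + 907.85 = 3170.32
L = 3495.26 / 3170.32 × 100 = 110.2494
Paasche component (current-period weights):
ΣP(Period 1)Q(Period 1) = 3.26×113 + 4.86×25 + 3.99×242 + 2.12×400 + 2.75×263 = 368.38 + 121.5 + 965.58 + 848 + 723.25 = 3026.71
ΣP(Period 0)Q(Period 1) = 3.49×113 + 4.07×25 + 2.99×242 + 2.10×400 + 2.71×263 = 394.37 + 101.75 + 723.58 + 840 + 712.73 = 2772.43
P = 3026.71 / 2772.43 × 100 = 109.1717
Fisher = √(L × P) = √(110.2494 × 109.1717) = 109.7093

109.71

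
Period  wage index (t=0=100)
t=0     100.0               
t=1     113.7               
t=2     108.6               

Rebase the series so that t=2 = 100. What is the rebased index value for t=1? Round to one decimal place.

Rebased(t=1) = 113.7 / 108.6 × 100 = 104.6961

104.7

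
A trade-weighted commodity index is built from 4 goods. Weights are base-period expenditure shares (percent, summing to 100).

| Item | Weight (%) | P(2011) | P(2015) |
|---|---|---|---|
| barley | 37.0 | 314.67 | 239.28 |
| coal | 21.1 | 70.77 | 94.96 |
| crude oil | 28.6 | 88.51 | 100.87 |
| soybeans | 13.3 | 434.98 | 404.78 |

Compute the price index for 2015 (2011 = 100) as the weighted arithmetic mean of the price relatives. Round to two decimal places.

101.42

barley: 37.0 × (239.28/314.67) = 37.0 × 0.760416 = 28.1354
coal: 21.1 × (94.96/70.77) = 21.1 × 1.341812 = 28.3122
crude oil: 28.6 × (100.87/88.51) = 28.6 × 1.139645 = 32.5939
soybeans: 13.3 × (404.78/434.98) = 13.3 × 0.930572 = 12.3766
Index = Σ wᵢ·(p₁ᵢ/p₀ᵢ) = 28.1354 + 28.3122 + 32.5939 + 12.3766 = 101.4181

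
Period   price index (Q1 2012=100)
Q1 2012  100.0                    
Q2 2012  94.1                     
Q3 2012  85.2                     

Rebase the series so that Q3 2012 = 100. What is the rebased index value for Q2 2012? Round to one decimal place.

Rebased(Q2 2012) = 94.1 / 85.2 × 100 = 110.4460

110.4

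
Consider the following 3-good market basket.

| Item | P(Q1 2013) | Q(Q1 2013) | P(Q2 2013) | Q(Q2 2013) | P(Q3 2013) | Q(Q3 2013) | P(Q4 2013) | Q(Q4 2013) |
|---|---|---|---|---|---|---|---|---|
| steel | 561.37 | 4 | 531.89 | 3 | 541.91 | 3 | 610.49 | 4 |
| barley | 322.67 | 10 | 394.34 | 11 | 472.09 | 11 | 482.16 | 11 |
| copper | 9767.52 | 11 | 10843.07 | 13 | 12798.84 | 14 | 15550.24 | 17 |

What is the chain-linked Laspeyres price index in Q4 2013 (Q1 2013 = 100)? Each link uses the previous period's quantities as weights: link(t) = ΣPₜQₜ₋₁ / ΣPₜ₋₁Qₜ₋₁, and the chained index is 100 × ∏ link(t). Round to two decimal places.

158.22

Link Q1 2013→Q2 2013:
ΣP(Q2 2013)Q(Q1 2013) = 531.89×4 + 394.34×10 + 10843.07×11 = 2127.56 + 3943.4 + 119273.77 = 125344.73
ΣP(Q1 2013)Q(Q1 2013) = 561.37×4 + 322.67×10 + 9767.52×11 = 2245.48 + 3226.7 + 107442.72 = 112914.9
link = 125344.73/112914.9 = 1.110081
Link Q2 2013→Q3 2013:
ΣP(Q3 2013)Q(Q2 2013) = 541.91×3 + 472.09×11 + 12798.84×13 = 1625.73 + 5192.99 + 166384.92 = 173203.64
ΣP(Q2 2013)Q(Q2 2013) = 531.89×3 + 394.34×11 + 10843.07×13 = 1595.67 + 4337.74 + 140959.91 = 146893.32
link = 173203.64/146893.32 = 1.179112
Link Q3 2013→Q4 2013:
ΣP(Q4 2013)Q(Q3 2013) = 610.49×3 + 482.16×11 + 15550.24×14 = 1831.47 + 5303.76 + 217703.36 = 224838.59
ΣP(Q3 2013)Q(Q3 2013) = 541.91×3 + 472.09×11 + 12798.84×14 = 1625.73 + 5192.99 + 179183.76 = 186002.48
link = 224838.59/186002.48 = 1.208794
Chained index = 100 × 1.110081 × 1.179112 × 1.208794 = 158.2202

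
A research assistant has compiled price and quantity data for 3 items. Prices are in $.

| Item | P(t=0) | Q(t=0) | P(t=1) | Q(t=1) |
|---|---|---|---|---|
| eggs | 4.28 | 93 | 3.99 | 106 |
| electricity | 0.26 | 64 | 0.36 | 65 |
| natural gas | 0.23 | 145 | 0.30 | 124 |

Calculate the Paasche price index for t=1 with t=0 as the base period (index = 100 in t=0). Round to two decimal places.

Paasche price index uses current-period quantities as weights.
ΣP(t=1)·Q(t=1) = 3.99×106 + 0.36×65 + 0.30×124 = 422.94 + 23.4 + 37.2 = 483.54
ΣP(t=0)·Q(t=1) = 4.28×106 + 0.26×65 + 0.23×124 = 453.68 + 16.9 + 28.52 = 499.1
Index = 483.54 / 499.1 × 100 = 96.8824

96.88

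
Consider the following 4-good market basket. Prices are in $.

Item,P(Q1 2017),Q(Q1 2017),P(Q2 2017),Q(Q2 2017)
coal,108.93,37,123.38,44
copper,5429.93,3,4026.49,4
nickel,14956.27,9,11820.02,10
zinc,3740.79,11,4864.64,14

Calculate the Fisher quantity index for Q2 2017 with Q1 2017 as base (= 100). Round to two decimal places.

Laspeyres component (base-period weights):
ΣP(Q1 2017)Q(Q2 2017) = 108.93×44 + 5429.93×4 + 14956.27×10 + 3740.79×14 = 4792.92 + 21719.72 + 149562.7 + 52371.06 = 228446.4
ΣP(Q1 2017)Q(Q1 2017) = 108.93×37 + 5429.93×3 + 14956.27×9 + 3740.79×11 = 4030.41 + 16289.79 + 134606.43 + 41148.69 = 196075.32
L = 228446.4 / 196075.32 × 100 = 116.5095
Paasche component (current-period weights):
ΣP(Q2 2017)Q(Q2 2017) = 123.38×44 + 4026.49×4 + 11820.02×10 + 4864.64×14 = 5428.72 + 16105.96 + 118200.2 + 68104.96 = 207839.84
ΣP(Q2 2017)Q(Q1 2017) = 123.38×37 + 4026.49×3 + 11820.02×9 + 4864.64×11 = 4565.06 + 12079.47 + 106380.18 + 53511.04 = 176535.75
P = 207839.84 / 176535.75 × 100 = 117.7324
Fisher = √(L × P) = √(116.5095 × 117.7324) = 117.1194

117.12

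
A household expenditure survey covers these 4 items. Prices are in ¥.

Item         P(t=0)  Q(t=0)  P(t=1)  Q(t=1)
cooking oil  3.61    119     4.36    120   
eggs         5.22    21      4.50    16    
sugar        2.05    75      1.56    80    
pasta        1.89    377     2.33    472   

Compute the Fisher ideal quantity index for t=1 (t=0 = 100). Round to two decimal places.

Laspeyres component (base-period weights):
ΣP(t=0)Q(t=1) = 3.61×120 + 5.22×16 + 2.05×80 + 1.89×472 = 433.2 + 83.52 + 164 + 892.08 = 1572.8
ΣP(t=0)Q(t=0) = 3.61×119 + 5.22×21 + 2.05×75 + 1.89×377 = 429.59 + 109.62 + 153.75 + 712.53 = 1405.49
L = 1572.8 / 1405.49 × 100 = 111.9040
Paasche component (current-period weights):
ΣP(t=1)Q(t=1) = 4.36×120 + 4.50×16 + 1.56×80 + 2.33×472 = 523.2 + 72 + 124.8 + 1099.76 = 1819.76
ΣP(t=1)Q(t=0) = 4.36×119 + 4.50×21 + 1.56×75 + 2.33×377 = 518.84 + 94.5 + 117 + 878.41 = 1608.75
P = 1819.76 / 1608.75 × 100 = 113.1164
Fisher = √(L × P) = √(111.9040 × 113.1164) = 112.5086

112.51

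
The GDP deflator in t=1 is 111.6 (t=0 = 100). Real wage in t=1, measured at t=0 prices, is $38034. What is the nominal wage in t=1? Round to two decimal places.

42445.94

Nominal = Real × (Index/100) = 38034 × (111.6/100)
        = 38034 × 1.116 = 42445.9440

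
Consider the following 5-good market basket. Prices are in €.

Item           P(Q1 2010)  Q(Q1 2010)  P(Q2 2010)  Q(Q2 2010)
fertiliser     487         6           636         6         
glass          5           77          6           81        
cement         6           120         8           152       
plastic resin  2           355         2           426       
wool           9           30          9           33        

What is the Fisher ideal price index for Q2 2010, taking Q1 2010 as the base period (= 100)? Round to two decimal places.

123.96

Laspeyres component (base-period weights):
ΣP(Q2 2010)Q(Q1 2010) = 636×6 + 6×77 + 8×120 + 2×355 + 9×30 = 3816 + 462 + 960 + 710 + 270 = 6218
ΣP(Q1 2010)Q(Q1 2010) = 487×6 + 5×77 + 6×120 + 2×355 + 9×30 = 2922 + 385 + 720 + 710 + 270 = 5007
L = 6218 / 5007 × 100 = 124.1861
Paasche component (current-period weights):
ΣP(Q2 2010)Q(Q2 2010) = 636×6 + 6×81 + 8×152 + 2×426 + 9×33 = 3816 + 486 + 1216 + 852 + 297 = 6667
ΣP(Q1 2010)Q(Q2 2010) = 487×6 + 5×81 + 6×152 + 2×426 + 9×33 = 2922 + 405 + 912 + 852 + 297 = 5388
P = 6667 / 5388 × 100 = 123.7379
Fisher = √(L × P) = √(124.1861 × 123.7379) = 123.9618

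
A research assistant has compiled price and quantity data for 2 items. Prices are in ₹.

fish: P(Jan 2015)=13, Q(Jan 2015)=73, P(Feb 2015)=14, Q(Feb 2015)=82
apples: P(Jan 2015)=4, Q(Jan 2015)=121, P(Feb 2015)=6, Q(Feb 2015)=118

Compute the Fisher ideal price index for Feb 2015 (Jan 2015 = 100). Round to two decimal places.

Laspeyres component (base-period weights):
ΣP(Feb 2015)Q(Jan 2015) = 14×73 + 6×121 = 1022 + 726 = 1748
ΣP(Jan 2015)Q(Jan 2015) = 13×73 + 4×121 = 949 + 484 = 1433
L = 1748 / 1433 × 100 = 121.9819
Paasche component (current-period weights):
ΣP(Feb 2015)Q(Feb 2015) = 14×82 + 6×118 = 1148 + 708 = 1856
ΣP(Jan 2015)Q(Feb 2015) = 13×82 + 4×118 = 1066 + 472 = 1538
P = 1856 / 1538 × 100 = 120.6762
Fisher = √(L × P) = √(121.9819 × 120.6762) = 121.3273

121.33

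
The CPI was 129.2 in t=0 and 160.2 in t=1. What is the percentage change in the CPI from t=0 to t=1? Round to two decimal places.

Change = (160.2 − 129.2) / 129.2 × 100
       = 31.0 / 129.2 × 100 = 23.9938%

23.99%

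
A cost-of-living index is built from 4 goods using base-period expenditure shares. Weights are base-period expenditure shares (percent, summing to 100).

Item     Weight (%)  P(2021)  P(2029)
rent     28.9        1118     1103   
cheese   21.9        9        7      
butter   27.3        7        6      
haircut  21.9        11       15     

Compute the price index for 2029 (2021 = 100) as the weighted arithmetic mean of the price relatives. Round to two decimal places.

rent: 28.9 × (1103/1118) = 28.9 × 0.986583 = 28.5123
cheese: 21.9 × (7/9) = 21.9 × 0.777778 = 17.0333
butter: 27.3 × (6/7) = 27.3 × 0.857143 = 23.4000
haircut: 21.9 × (15/11) = 21.9 × 1.363636 = 29.8636
Index = Σ wᵢ·(p₁ᵢ/p₀ᵢ) = 28.5123 + 17.0333 + 23.4000 + 29.8636 = 98.8092

98.81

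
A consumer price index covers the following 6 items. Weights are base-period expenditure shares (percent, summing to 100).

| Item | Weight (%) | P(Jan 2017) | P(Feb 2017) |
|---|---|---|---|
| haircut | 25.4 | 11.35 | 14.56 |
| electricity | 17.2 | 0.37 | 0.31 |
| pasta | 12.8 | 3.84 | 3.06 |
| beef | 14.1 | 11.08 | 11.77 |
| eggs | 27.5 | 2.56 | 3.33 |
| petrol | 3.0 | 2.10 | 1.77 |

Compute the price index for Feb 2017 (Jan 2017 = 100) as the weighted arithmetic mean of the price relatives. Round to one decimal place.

haircut: 25.4 × (14.56/11.35) = 25.4 × 1.282819 = 32.5836
electricity: 17.2 × (0.31/0.37) = 17.2 × 0.837838 = 14.4108
pasta: 12.8 × (3.06/3.84) = 12.8 × 0.796875 = 10.2000
beef: 14.1 × (11.77/11.08) = 14.1 × 1.062274 = 14.9781
eggs: 27.5 × (3.33/2.56) = 27.5 × 1.300781 = 35.7715
petrol: 3.0 × (1.77/2.10) = 3.0 × 0.842857 = 2.5286
Index = Σ wᵢ·(p₁ᵢ/p₀ᵢ) = 32.5836 + 14.4108 + 10.2000 + 14.9781 + 35.7715 + 2.5286 = 110.4725

110.5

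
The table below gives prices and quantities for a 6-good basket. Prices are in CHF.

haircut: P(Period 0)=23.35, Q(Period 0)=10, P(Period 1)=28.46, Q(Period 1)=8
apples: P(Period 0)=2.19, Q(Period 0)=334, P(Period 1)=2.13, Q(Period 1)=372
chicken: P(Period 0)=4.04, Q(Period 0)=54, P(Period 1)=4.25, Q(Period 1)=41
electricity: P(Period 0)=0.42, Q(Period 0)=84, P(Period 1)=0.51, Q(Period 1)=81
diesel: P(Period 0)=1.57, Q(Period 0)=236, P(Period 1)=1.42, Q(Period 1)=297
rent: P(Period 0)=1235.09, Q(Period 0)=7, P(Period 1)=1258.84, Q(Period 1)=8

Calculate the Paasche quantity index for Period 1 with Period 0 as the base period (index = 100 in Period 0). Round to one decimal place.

112.6

Paasche quantity index uses current-period prices as weights.
ΣP(Period 1)·Q(Period 1) = 28.46×8 + 2.13×372 + 4.25×41 + 0.51×81 + 1.42×297 + 1258.84×8 = 227.68 + 792.36 + 174.25 + 41.31 + 421.74 + 10070.72 = 11728.06
ΣP(Period 1)·Q(Period 0) = 28.46×10 + 2.13×334 + 4.25×54 + 0.51×84 + 1.42×236 + 1258.84×7 = 284.6 + 711.42 + 229.5 + 42.84 + 335.12 + 8811.88 = 10415.36
Index = 11728.06 / 10415.36 × 100 = 112.6035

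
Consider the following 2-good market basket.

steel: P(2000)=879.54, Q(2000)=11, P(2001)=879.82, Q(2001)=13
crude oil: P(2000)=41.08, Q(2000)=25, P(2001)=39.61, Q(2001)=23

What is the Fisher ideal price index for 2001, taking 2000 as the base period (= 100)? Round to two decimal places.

99.72

Laspeyres component (base-period weights):
ΣP(2001)Q(2000) = 879.82×11 + 39.61×25 = 9678.02 + 990.25 = 10668.27
ΣP(2000)Q(2000) = 879.54×11 + 41.08×25 = 9674.94 + 1027 = 10701.94
L = 10668.27 / 10701.94 × 100 = 99.6854
Paasche component (current-period weights):
ΣP(2001)Q(2001) = 879.82×13 + 39.61×23 = 11437.66 + 911.03 = 12348.69
ΣP(2000)Q(2001) = 879.54×13 + 41.08×23 = 11434.02 + 944.84 = 12378.86
P = 12348.69 / 12378.86 × 100 = 99.7563
Fisher = √(L × P) = √(99.6854 × 99.7563) = 99.7208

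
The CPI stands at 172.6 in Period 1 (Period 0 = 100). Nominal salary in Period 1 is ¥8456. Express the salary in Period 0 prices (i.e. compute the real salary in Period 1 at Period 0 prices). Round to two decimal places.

Real = Nominal ÷ (Index/100) = 8456 ÷ (172.6/100)
     = 8456 ÷ 1.726 = 4899.1889

4899.19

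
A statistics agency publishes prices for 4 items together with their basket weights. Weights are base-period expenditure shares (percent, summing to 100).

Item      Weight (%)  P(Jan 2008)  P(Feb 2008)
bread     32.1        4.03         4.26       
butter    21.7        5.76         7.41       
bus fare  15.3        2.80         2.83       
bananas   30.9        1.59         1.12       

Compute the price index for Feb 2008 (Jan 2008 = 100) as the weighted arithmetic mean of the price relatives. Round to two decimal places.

bread: 32.1 × (4.26/4.03) = 32.1 × 1.057072 = 33.9320
butter: 21.7 × (7.41/5.76) = 21.7 × 1.286458 = 27.9161
bus fare: 15.3 × (2.83/2.80) = 15.3 × 1.010714 = 15.4639
bananas: 30.9 × (1.12/1.59) = 30.9 × 0.704403 = 21.7660
Index = Σ wᵢ·(p₁ᵢ/p₀ᵢ) = 33.9320 + 27.9161 + 15.4639 + 21.7660 = 99.0781

99.08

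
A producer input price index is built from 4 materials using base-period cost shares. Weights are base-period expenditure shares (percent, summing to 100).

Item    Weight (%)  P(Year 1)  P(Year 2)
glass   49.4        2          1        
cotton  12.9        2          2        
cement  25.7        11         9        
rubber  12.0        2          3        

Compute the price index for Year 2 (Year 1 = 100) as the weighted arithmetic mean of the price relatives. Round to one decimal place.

glass: 49.4 × (1/2) = 49.4 × 0.500000 = 24.7000
cotton: 12.9 × (2/2) = 12.9 × 1.000000 = 12.9000
cement: 25.7 × (9/11) = 25.7 × 0.818182 = 21.0273
rubber: 12.0 × (3/2) = 12.0 × 1.500000 = 18.0000
Index = Σ wᵢ·(p₁ᵢ/p₀ᵢ) = 24.7000 + 12.9000 + 21.0273 + 18.0000 = 76.6273

76.6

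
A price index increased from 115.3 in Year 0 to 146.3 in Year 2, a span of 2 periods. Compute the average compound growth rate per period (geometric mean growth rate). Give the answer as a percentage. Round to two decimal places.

Growth factor = (146.3/115.3)^(1/2) = (1.268864)^(1/2) = 1.126439
Growth rate = 1.126439 − 1 = 0.126439 = 12.6439%

12.64%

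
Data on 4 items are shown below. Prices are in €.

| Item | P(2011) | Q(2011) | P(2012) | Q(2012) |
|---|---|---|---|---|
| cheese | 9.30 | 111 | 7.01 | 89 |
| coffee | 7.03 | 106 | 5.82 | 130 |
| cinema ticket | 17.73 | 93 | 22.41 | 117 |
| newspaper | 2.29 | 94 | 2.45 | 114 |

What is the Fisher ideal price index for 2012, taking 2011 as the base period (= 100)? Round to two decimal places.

Laspeyres component (base-period weights):
ΣP(2012)Q(2011) = 7.01×111 + 5.82×106 + 22.41×93 + 2.45×94 = 778.11 + 616.92 + 2084.13 + 230.3 = 3709.46
ΣP(2011)Q(2011) = 9.30×111 + 7.03×106 + 17.73×93 + 2.29×94 = 1032.3 + 745.18 + 1648.89 + 215.26 = 3641.63
L = 3709.46 / 3641.63 × 100 = 101.8626
Paasche component (current-period weights):
ΣP(2012)Q(2012) = 7.01×89 + 5.82×130 + 22.41×117 + 2.45×114 = 623.89 + 756.6 + 2621.97 + 279.3 = 4281.76
ΣP(2011)Q(2012) = 9.30×89 + 7.03×130 + 17.73×117 + 2.29×114 = 827.7 + 913.9 + 2074.41 + 261.06 = 4077.07
P = 4281.76 / 4077.07 × 100 = 105.0205
Fisher = √(L × P) = √(101.8626 × 105.0205) = 103.4295

103.43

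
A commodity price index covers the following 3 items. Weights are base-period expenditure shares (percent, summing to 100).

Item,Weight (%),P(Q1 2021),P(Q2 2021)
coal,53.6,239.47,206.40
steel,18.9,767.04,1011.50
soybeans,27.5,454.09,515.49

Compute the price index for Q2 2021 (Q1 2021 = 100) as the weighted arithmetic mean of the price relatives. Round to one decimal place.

102.3

coal: 53.6 × (206.40/239.47) = 53.6 × 0.861903 = 46.1980
steel: 18.9 × (1011.50/767.04) = 18.9 × 1.318706 = 24.9235
soybeans: 27.5 × (515.49/454.09) = 27.5 × 1.135215 = 31.2184
Index = Σ wᵢ·(p₁ᵢ/p₀ᵢ) = 46.1980 + 24.9235 + 31.2184 = 102.3400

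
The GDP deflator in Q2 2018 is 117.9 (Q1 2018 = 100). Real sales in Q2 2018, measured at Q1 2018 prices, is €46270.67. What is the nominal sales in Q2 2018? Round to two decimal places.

54553.12

Nominal = Real × (Index/100) = 46270.67 × (117.9/100)
        = 46270.67 × 1.179 = 54553.1199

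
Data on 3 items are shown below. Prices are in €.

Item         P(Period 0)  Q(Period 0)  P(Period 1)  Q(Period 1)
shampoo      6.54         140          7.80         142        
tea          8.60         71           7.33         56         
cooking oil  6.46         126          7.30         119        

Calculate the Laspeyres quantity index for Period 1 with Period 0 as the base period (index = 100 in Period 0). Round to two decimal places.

Laspeyres quantity index uses base-period prices as weights.
ΣP(Period 0)·Q(Period 1) = 6.54×142 + 8.60×56 + 6.46×119 = 928.68 + 481.6 + 768.74 = 2179.02
ΣP(Period 0)·Q(Period 0) = 6.54×140 + 8.60×71 + 6.46×126 = 915.6 + 610.6 + 813.96 = 2340.16
Index = 2179.02 / 2340.16 × 100 = 93.1141

93.11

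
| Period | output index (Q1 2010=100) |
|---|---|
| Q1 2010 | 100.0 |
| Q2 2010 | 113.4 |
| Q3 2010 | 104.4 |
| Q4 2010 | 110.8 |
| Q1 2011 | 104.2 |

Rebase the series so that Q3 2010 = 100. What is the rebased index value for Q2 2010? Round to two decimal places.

108.62

Rebased(Q2 2010) = 113.4 / 104.4 × 100 = 108.6207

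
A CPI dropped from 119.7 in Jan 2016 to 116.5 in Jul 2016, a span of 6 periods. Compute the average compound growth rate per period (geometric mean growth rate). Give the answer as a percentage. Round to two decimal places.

-0.45%

Growth factor = (116.5/119.7)^(1/6) = (0.973266)^(1/6) = 0.995494
Growth rate = 0.995494 − 1 = -0.004506 = -0.4506%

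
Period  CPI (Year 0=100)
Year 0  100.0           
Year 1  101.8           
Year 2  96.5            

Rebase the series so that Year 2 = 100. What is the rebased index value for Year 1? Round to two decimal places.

Rebased(Year 1) = 101.8 / 96.5 × 100 = 105.4922

105.49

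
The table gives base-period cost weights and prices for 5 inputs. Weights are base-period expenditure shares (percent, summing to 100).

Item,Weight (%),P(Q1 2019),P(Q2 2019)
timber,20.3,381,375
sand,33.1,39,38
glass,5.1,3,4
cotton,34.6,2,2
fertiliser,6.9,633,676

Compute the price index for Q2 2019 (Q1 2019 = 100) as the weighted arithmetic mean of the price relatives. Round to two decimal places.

timber: 20.3 × (375/381) = 20.3 × 0.984252 = 19.9803
sand: 33.1 × (38/39) = 33.1 × 0.974359 = 32.2513
glass: 5.1 × (4/3) = 5.1 × 1.333333 = 6.8000
cotton: 34.6 × (2/2) = 34.6 × 1.000000 = 34.6000
fertiliser: 6.9 × (676/633) = 6.9 × 1.067930 = 7.3687
Index = Σ wᵢ·(p₁ᵢ/p₀ᵢ) = 19.9803 + 32.2513 + 6.8000 + 34.6000 + 7.3687 = 101.0003

101.00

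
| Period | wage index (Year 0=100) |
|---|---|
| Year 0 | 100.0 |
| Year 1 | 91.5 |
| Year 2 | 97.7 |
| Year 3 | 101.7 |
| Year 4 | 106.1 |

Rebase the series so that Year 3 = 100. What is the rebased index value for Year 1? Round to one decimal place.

90.0

Rebased(Year 1) = 91.5 / 101.7 × 100 = 89.9705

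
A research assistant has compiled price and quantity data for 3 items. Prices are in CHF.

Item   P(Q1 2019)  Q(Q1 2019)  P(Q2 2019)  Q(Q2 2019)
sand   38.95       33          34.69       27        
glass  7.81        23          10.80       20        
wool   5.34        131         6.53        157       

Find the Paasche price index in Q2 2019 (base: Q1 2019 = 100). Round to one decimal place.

106.4

Paasche price index uses current-period quantities as weights.
ΣP(Q2 2019)·Q(Q2 2019) = 34.69×27 + 10.80×20 + 6.53×157 = 936.63 + 216 + 1025.21 = 2177.84
ΣP(Q1 2019)·Q(Q2 2019) = 38.95×27 + 7.81×20 + 5.34×157 = 1051.65 + 156.2 + 838.38 = 2046.23
Index = 2177.84 / 2046.23 × 100 = 106.4318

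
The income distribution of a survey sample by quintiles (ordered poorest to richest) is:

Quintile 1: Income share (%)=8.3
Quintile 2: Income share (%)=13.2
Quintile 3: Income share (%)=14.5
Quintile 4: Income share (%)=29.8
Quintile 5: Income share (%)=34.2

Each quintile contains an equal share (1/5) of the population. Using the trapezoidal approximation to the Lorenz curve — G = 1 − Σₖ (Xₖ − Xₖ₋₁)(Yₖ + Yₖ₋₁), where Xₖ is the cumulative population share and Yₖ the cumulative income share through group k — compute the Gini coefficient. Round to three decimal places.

Cumulative income shares Yₖ: 0.0830, 0.2150, 0.3600, 0.6580, 1.0000
Σ (Xₖ−Xₖ₋₁)(Yₖ+Yₖ₋₁) = (1/5)(0.0830+0.0000) + (1/5)(0.2150+0.0830) + (1/5)(0.3600+0.2150) + (1/5)(0.6580+0.3600) + (1/5)(1.0000+0.6580)
  = 0.0166 + 0.0596 + 0.1150 + 0.2036 + 0.3316 = 0.7264
G = 1 − 0.7264 = 0.2736

0.274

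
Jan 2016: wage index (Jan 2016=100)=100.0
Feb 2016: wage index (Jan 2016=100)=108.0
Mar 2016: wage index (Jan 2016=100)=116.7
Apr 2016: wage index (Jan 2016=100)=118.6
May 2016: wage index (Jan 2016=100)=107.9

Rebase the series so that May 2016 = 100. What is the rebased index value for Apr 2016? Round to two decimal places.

109.92

Rebased(Apr 2016) = 118.6 / 107.9 × 100 = 109.9166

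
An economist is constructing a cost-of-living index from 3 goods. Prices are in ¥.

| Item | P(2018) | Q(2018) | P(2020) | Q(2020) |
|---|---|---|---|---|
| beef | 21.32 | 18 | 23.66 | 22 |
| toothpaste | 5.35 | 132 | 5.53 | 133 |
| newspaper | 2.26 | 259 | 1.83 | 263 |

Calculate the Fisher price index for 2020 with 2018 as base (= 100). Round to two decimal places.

97.58

Laspeyres component (base-period weights):
ΣP(2020)Q(2018) = 23.66×18 + 5.53×132 + 1.83×259 = 425.88 + 729.96 + 473.97 = 1629.81
ΣP(2018)Q(2018) = 21.32×18 + 5.35×132 + 2.26×259 = 383.76 + 706.2 + 585.34 = 1675.3
L = 1629.81 / 1675.3 × 100 = 97.2847
Paasche component (current-period weights):
ΣP(2020)Q(2020) = 23.66×22 + 5.53×133 + 1.83×263 = 520.52 + 735.49 + 481.29 = 1737.3
ΣP(2018)Q(2020) = 21.32×22 + 5.35×133 + 2.26×263 = 469.04 + 711.55 + 594.38 = 1774.97
P = 1737.3 / 1774.97 × 100 = 97.8777
Fisher = √(L × P) = √(97.2847 × 97.8777) = 97.5807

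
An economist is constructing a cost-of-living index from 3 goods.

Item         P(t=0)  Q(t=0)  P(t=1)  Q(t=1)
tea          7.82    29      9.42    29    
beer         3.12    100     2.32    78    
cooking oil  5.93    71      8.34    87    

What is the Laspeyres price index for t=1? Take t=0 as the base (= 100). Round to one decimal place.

114.3

Laspeyres price index uses base-period quantities as weights.
ΣP(t=1)·Q(t=0) = 9.42×29 + 2.32×100 + 8.34×71 = 273.18 + 232 + 592.14 = 1097.32
ΣP(t=0)·Q(t=0) = 7.82×29 + 3.12×100 + 5.93×71 = 226.78 + 312 + 421.03 = 959.81
Index = 1097.32 / 959.81 × 100 = 114.3268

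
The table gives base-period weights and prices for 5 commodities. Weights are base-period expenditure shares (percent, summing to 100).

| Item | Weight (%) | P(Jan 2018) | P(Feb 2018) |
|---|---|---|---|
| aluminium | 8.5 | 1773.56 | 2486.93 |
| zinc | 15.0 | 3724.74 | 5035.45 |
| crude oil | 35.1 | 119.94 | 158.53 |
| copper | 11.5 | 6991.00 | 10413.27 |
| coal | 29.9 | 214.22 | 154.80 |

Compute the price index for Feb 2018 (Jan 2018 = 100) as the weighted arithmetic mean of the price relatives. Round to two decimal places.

117.33

aluminium: 8.5 × (2486.93/1773.56) = 8.5 × 1.402225 = 11.9189
zinc: 15.0 × (5035.45/3724.74) = 15.0 × 1.351893 = 20.2784
crude oil: 35.1 × (158.53/119.94) = 35.1 × 1.321744 = 46.3932
copper: 11.5 × (10413.27/6991.00) = 11.5 × 1.489525 = 17.1295
coal: 29.9 × (154.80/214.22) = 29.9 × 0.722622 = 21.6064
Index = Σ wᵢ·(p₁ᵢ/p₀ᵢ) = 11.9189 + 20.2784 + 46.3932 + 17.1295 + 21.6064 = 117.3265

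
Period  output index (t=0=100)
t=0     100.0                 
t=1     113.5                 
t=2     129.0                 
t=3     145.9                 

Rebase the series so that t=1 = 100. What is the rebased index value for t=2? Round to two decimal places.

113.66

Rebased(t=2) = 129.0 / 113.5 × 100 = 113.6564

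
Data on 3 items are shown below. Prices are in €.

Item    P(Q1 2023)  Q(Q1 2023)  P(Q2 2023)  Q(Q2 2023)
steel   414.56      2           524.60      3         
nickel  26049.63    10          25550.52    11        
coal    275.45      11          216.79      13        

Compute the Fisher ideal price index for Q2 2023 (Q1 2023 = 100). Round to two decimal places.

Laspeyres component (base-period weights):
ΣP(Q2 2023)Q(Q1 2023) = 524.60×2 + 25550.52×10 + 216.79×11 = 1049.2 + 255505.2 + 2384.69 = 258939.09
ΣP(Q1 2023)Q(Q1 2023) = 414.56×2 + 26049.63×10 + 275.45×11 = 829.12 + 260496.3 + 3029.95 = 264355.37
L = 258939.09 / 264355.37 × 100 = 97.9511
Paasche component (current-period weights):
ΣP(Q2 2023)Q(Q2 2023) = 524.60×3 + 25550.52×11 + 216.79×13 = 1573.8 + 281055.72 + 2818.27 = 285447.79
ΣP(Q1 2023)Q(Q2 2023) = 414.56×3 + 26049.63×11 + 275.45×13 = 1243.68 + 286545.93 + 3580.85 = 291370.46
P = 285447.79 / 291370.46 × 100 = 97.9673
Fisher = √(L × P) = √(97.9511 × 97.9673) = 97.9592

97.96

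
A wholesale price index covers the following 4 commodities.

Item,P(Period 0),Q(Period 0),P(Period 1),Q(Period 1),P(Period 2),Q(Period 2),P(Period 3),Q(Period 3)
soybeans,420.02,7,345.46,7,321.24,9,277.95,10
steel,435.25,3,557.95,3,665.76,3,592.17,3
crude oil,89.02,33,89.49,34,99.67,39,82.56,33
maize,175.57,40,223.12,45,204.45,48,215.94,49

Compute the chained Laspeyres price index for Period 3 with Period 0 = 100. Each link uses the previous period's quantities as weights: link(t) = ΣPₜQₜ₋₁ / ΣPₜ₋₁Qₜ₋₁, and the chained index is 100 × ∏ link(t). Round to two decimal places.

105.88

Link Period 0→Period 1:
ΣP(Period 1)Q(Period 0) = 345.46×7 + 557.95×3 + 89.49×33 + 223.12×40 = 2418.22 + 1673.85 + 2953.17 + 8924.8 = 15970.04
ΣP(Period 0)Q(Period 0) = 420.02×7 + 435.25×3 + 89.02×33 + 175.57×40 = 2940.14 + 1305.75 + 2937.66 + 7022.8 = 14206.35
link = 15970.04/14206.35 = 1.124148
Link Period 1→Period 2:
ΣP(Period 2)Q(Period 1) = 321.24×7 + 665.76×3 + 99.67×34 + 204.45×45 = 2248.68 + 1997.28 + 3388.78 + 9200.25 = 16834.99
ΣP(Period 1)Q(Period 1) = 345.46×7 + 557.95×3 + 89.49×34 + 223.12×45 = 2418.22 + 1673.85 + 3042.66 + 10040.4 = 17175.13
link = 16834.99/17175.13 = 0.980196
Link Period 2→Period 3:
ΣP(Period 3)Q(Period 2) = 277.95×9 + 592.17×3 + 82.56×39 + 215.94×48 = 2501.55 + 1776.51 + 3219.84 + 10365.12 = 17863.02
ΣP(Period 2)Q(Period 2) = 321.24×9 + 665.76×3 + 99.67×39 + 204.45×48 = 2891.16 + 1997.28 + 3887.13 + 9813.6 = 18589.17
link = 17863.02/18589.17 = 0.960937
Chained index = 100 × 1.124148 × 0.980196 × 0.960937 = 105.8842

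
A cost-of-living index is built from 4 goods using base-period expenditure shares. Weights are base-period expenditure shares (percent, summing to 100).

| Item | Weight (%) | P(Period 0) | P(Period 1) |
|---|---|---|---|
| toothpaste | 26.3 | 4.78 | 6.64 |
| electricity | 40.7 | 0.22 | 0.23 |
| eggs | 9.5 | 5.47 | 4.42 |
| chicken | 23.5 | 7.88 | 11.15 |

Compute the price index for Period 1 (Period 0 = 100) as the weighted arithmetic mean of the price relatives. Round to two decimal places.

120.01

toothpaste: 26.3 × (6.64/4.78) = 26.3 × 1.389121 = 36.5339
electricity: 40.7 × (0.23/0.22) = 40.7 × 1.045455 = 42.5500
eggs: 9.5 × (4.42/5.47) = 9.5 × 0.808044 = 7.6764
chicken: 23.5 × (11.15/7.88) = 23.5 × 1.414975 = 33.2519
Index = Σ wᵢ·(p₁ᵢ/p₀ᵢ) = 36.5339 + 42.5500 + 7.6764 + 33.2519 = 120.0122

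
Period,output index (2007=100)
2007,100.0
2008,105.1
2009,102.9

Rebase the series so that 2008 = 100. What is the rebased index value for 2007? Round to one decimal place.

95.1

Rebased(2007) = 100.0 / 105.1 × 100 = 95.1475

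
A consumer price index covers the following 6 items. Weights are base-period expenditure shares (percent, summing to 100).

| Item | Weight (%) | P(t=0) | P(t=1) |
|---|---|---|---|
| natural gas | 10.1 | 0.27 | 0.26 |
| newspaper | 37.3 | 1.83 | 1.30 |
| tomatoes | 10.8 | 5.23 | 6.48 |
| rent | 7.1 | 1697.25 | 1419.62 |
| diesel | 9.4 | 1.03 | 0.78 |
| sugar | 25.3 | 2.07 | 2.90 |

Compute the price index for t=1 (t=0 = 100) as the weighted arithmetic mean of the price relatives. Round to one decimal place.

98.1

natural gas: 10.1 × (0.26/0.27) = 10.1 × 0.962963 = 9.7259
newspaper: 37.3 × (1.30/1.83) = 37.3 × 0.710383 = 26.4973
tomatoes: 10.8 × (6.48/5.23) = 10.8 × 1.239006 = 13.3813
rent: 7.1 × (1419.62/1697.25) = 7.1 × 0.836424 = 5.9386
diesel: 9.4 × (0.78/1.03) = 9.4 × 0.757282 = 7.1184
sugar: 25.3 × (2.90/2.07) = 25.3 × 1.400966 = 35.4444
Index = Σ wᵢ·(p₁ᵢ/p₀ᵢ) = 9.7259 + 26.4973 + 13.3813 + 5.9386 + 7.1184 + 35.4444 = 98.1060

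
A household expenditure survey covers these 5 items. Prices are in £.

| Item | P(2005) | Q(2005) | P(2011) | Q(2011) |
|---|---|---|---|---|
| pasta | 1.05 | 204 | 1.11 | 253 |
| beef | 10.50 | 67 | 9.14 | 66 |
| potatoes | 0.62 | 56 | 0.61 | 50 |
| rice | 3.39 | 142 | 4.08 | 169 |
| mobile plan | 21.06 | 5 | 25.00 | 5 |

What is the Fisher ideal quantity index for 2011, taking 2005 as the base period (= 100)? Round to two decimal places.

108.99

Laspeyres component (base-period weights):
ΣP(2005)Q(2011) = 1.05×253 + 10.50×66 + 0.62×50 + 3.39×169 + 21.06×5 = 265.65 + 693 + 31 + 572.91 + 105.3 = 1667.86
ΣP(2005)Q(2005) = 1.05×204 + 10.50×67 + 0.62×56 + 3.39×142 + 21.06×5 = 214.2 + 703.5 + 34.72 + 481.38 + 105.3 = 1539.1
L = 1667.86 / 1539.1 × 100 = 108.3659
Paasche component (current-period weights):
ΣP(2011)Q(2011) = 1.11×253 + 9.14×66 + 0.61×50 + 4.08×169 + 25.00×5 = 280.83 + 603.24 + 30.5 + 689.52 + 125 = 1729.09
ΣP(2011)Q(2005) = 1.11×204 + 9.14×67 + 0.61×56 + 4.08×142 + 25.00×5 = 226.44 + 612.38 + 34.16 + 579.36 + 125 = 1577.34
P = 1729.09 / 1577.34 × 100 = 109.6206
Fisher = √(L × P) = √(108.3659 × 109.6206) = 108.9915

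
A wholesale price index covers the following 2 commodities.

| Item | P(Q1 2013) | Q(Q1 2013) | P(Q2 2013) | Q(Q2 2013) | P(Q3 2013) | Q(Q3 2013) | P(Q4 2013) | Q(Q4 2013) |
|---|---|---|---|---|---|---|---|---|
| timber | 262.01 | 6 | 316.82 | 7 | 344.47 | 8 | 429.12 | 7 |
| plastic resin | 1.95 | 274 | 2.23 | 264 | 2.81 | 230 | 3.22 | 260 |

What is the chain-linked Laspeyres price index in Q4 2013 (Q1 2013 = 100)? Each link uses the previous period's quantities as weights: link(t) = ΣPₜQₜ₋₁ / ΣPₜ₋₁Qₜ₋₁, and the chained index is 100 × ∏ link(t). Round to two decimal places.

Link Q1 2013→Q2 2013:
ΣP(Q2 2013)Q(Q1 2013) = 316.82×6 + 2.23×274 = 1900.92 + 611.02 = 2511.94
ΣP(Q1 2013)Q(Q1 2013) = 262.01×6 + 1.95×274 = 1572.06 + 534.3 = 2106.36
link = 2511.94/2106.36 = 1.192550
Link Q2 2013→Q3 2013:
ΣP(Q3 2013)Q(Q2 2013) = 344.47×7 + 2.81×264 = 2411.29 + 741.84 = 3153.13
ΣP(Q2 2013)Q(Q2 2013) = 316.82×7 + 2.23×264 = 2217.74 + 588.72 = 2806.46
link = 3153.13/2806.46 = 1.123526
Link Q3 2013→Q4 2013:
ΣP(Q4 2013)Q(Q3 2013) = 429.12×8 + 3.22×230 = 3432.96 + 740.6 = 4173.56
ΣP(Q3 2013)Q(Q3 2013) = 344.47×8 + 2.81×230 = 2755.76 + 646.3 = 3402.06
link = 4173.56/3402.06 = 1.226774
Chained index = 100 × 1.192550 × 1.123526 × 1.226774 = 164.3707

164.37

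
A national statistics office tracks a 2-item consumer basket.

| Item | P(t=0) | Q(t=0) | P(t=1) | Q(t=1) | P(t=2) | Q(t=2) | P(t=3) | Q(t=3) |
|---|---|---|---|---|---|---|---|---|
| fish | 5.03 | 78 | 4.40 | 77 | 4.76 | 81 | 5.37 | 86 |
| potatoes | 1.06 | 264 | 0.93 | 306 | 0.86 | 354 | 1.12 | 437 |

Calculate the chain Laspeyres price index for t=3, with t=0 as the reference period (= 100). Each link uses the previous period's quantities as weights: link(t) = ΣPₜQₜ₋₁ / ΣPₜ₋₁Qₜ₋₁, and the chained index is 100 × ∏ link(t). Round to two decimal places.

106.60

Link t=0→t=1:
ΣP(t=1)Q(t=0) = 4.40×78 + 0.93×264 = 343.2 + 245.52 = 588.72
ΣP(t=0)Q(t=0) = 5.03×78 + 1.06×264 = 392.34 + 279.84 = 672.18
link = 588.72/672.18 = 0.875837
Link t=1→t=2:
ΣP(t=2)Q(t=1) = 4.76×77 + 0.86×306 = 366.52 + 263.16 = 629.68
ΣP(t=1)Q(t=1) = 4.40×77 + 0.93×306 = 338.8 + 284.58 = 623.38
link = 629.68/623.38 = 1.010106
Link t=2→t=3:
ΣP(t=3)Q(t=2) = 5.37×81 + 1.12×354 = 434.97 + 396.48 = 831.45
ΣP(t=2)Q(t=2) = 4.76×81 + 0.86×354 = 385.56 + 304.44 = 690
link = 831.45/690 = 1.205000
Chained index = 100 × 0.875837 × 1.010106 × 1.205000 = 106.6049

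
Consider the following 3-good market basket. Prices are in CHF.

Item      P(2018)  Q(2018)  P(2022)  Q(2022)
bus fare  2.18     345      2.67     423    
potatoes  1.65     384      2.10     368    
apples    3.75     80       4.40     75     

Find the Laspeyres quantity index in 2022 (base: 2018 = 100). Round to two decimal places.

107.41

Laspeyres quantity index uses base-period prices as weights.
ΣP(2018)·Q(2022) = 2.18×423 + 1.65×368 + 3.75×75 = 922.14 + 607.2 + 281.25 = 1810.59
ΣP(2018)·Q(2018) = 2.18×345 + 1.65×384 + 3.75×80 = 752.1 + 633.6 + 300 = 1685.7
Index = 1810.59 / 1685.7 × 100 = 107.4088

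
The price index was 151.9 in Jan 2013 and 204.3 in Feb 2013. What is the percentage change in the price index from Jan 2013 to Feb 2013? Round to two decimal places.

34.50%

Change = (204.3 − 151.9) / 151.9 × 100
       = 52.4 / 151.9 × 100 = 34.4964%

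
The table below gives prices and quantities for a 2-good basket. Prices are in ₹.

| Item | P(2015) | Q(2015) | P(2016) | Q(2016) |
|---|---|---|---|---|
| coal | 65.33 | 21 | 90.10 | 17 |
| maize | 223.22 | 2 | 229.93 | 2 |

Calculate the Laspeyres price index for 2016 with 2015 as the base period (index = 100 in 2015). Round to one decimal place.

129.3

Laspeyres price index uses base-period quantities as weights.
ΣP(2016)·Q(2015) = 90.10×21 + 229.93×2 = 1892.1 + 459.86 = 2351.96
ΣP(2015)·Q(2015) = 65.33×21 + 223.22×2 = 1371.93 + 446.44 = 1818.37
Index = 2351.96 / 1818.37 × 100 = 129.3444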